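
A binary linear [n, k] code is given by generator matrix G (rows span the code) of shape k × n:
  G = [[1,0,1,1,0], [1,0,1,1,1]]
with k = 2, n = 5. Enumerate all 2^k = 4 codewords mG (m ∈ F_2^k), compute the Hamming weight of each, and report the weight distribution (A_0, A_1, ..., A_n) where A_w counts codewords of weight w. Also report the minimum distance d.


Weight distribution: A_0 = 1, A_1 = 1, A_3 = 1, A_4 = 1. Minimum distance d = 1.

Enumerate all 2^2 = 4 messages m ∈ F_2^2.
For each, compute codeword c = mG in F_2^5, then tally its weight.
  m = 00 → c = 00000, weight = 0.
  m = 10 → c = 10110, weight = 3.
  m = 01 → c = 10111, weight = 4.
  m = 11 → c = 00001, weight = 1.
Tally weights:
  weight 0: 1 codewords.
  weight 1: 1 codewords.
  weight 3: 1 codewords.
  weight 4: 1 codewords.
Minimum distance d = smallest w > 0 with A_w > 0 = 1.
Sanity: Σ A_w = 4 = 2^2 = 4 ✓.


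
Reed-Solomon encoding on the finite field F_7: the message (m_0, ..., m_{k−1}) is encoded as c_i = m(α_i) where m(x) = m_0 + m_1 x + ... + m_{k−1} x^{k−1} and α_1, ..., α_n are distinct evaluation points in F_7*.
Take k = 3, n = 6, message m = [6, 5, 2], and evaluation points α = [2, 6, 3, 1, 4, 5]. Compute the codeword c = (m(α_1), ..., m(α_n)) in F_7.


c = [3, 3, 4, 6, 2, 4]

Message polynomial: m(x) = 6 + 5·x + 2·x^2 (mod 7).
For each evaluation point α_i, compute m(α_i) mod 7:
  α_1 = 2: Horner steps 2 → 2 → 3, so m(2) = 3.
  α_2 = 6: Horner steps 2 → 3 → 3, so m(6) = 3.
  α_3 = 3: Horner steps 2 → 4 → 4, so m(3) = 4.
  α_4 = 1: Horner steps 2 → 0 → 6, so m(1) = 6.
  α_5 = 4: Horner steps 2 → 6 → 2, so m(4) = 2.
  α_6 = 5: Horner steps 2 → 1 → 4, so m(5) = 4.
Codeword c = [3, 3, 4, 6, 2, 4] ∈ F_7^6.


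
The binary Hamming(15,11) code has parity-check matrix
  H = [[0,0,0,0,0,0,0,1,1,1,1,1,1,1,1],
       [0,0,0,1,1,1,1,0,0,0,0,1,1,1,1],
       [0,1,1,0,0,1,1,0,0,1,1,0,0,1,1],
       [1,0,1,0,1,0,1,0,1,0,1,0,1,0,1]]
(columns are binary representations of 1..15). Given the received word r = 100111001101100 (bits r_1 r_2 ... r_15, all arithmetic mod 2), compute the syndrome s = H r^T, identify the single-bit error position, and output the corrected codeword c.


s = (0, 1, 0, 0)^T, error position = 4, corrected codeword c = 100011001101100

Compute s = H r^T mod 2 one row at a time:
  s_1 = 0 + 1 + 1 + 0 + 1 + 1 + 0 + 0 = 4 ≡ 0 (mod 2).
  s_2 = 1 + 1 + 1 + 0 + 1 + 1 + 0 + 0 = 5 ≡ 1 (mod 2).
  s_3 = 0 + 0 + 1 + 0 + 1 + 0 + 0 + 0 = 2 ≡ 0 (mod 2).
  s_4 = 1 + 0 + 1 + 0 + 1 + 0 + 1 + 0 = 4 ≡ 0 (mod 2).
s = (0, 1, 0, 0)^T — this equals column 4 of H (binary 0100), so error is at position 4.
Correct: flip bit 4 of r = 100111001101100 to get c = 100011001101100.


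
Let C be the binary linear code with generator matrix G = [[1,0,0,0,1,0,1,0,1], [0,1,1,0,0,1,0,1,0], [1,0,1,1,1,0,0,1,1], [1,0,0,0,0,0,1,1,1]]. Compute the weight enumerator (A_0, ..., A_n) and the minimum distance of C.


Weight distribution: A_0 = 1, A_2 = 1, A_4 = 8, A_6 = 5, A_8 = 1. Minimum distance d = 2.

Enumerate all 2^4 = 16 messages m ∈ F_2^4.
For each, compute codeword c = mG in F_2^9, then tally its weight.
  m = 0000 → c = 000000000, weight = 0.
  m = 1000 → c = 100010101, weight = 4.
  m = 0100 → c = 011001010, weight = 4.
  m = 1100 → c = 111011111, weight = 8.
  m = 0010 → c = 101110011, weight = 6.
  m = 1010 → c = 001100110, weight = 4.
  m = 0110 → c = 110111001, weight = 6.
  m = 1110 → c = 010101100, weight = 4.
  m = 0001 → c = 100000111, weight = 4.
  m = 1001 → c = 000010010, weight = 2.
  m = 0101 → c = 111001101, weight = 6.
  m = 1101 → c = 011011000, weight = 4.
  m = 0011 → c = 001110100, weight = 4.
  m = 1011 → c = 101100001, weight = 4.
  m = 0111 → c = 010111110, weight = 6.
  m = 1111 → c = 110101011, weight = 6.
Tally weights:
  weight 0: 1 codewords.
  weight 2: 1 codewords.
  weight 4: 8 codewords.
  weight 6: 5 codewords.
  weight 8: 1 codewords.
Minimum distance d = smallest w > 0 with A_w > 0 = 2.
Sanity: Σ A_w = 16 = 2^4 = 16 ✓.


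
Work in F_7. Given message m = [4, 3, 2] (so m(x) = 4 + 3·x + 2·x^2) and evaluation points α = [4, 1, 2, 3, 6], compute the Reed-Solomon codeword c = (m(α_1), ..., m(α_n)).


c = [6, 2, 4, 3, 3]

Message polynomial: m(x) = 4 + 3·x + 2·x^2 (mod 7).
For each evaluation point α_i, compute m(α_i) mod 7:
  α_1 = 4: Horner steps 2 → 4 → 6, so m(4) = 6.
  α_2 = 1: Horner steps 2 → 5 → 2, so m(1) = 2.
  α_3 = 2: Horner steps 2 → 0 → 4, so m(2) = 4.
  α_4 = 3: Horner steps 2 → 2 → 3, so m(3) = 3.
  α_5 = 6: Horner steps 2 → 1 → 3, so m(6) = 3.
Codeword c = [6, 2, 4, 3, 3] ∈ F_7^5.


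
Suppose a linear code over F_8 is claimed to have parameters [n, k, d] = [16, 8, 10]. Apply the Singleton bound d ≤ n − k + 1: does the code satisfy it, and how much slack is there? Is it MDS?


Singleton RHS = n − k + 1 = 9, slack = -1, bound violated (no such code; not MDS).

Singleton bound: d ≤ n − k + 1.
Here n = 16, k = 8, so n − k + 1 = 9.
Given d = 10, check d ≤ 9: NO.
Slack = (n − k + 1) − d = -1.
The slack is negative: d = 10 exceeds n − k + 1 = 9 by 1, so the Singleton bound is violated and no linear [16, 8, 10]_8 code can exist. In particular it is not MDS (MDS requires d = n − k + 1 exactly).
Description: the claimed parameters are [16, 8, 10]_8; such a code would be impossible (violates the Singleton bound).


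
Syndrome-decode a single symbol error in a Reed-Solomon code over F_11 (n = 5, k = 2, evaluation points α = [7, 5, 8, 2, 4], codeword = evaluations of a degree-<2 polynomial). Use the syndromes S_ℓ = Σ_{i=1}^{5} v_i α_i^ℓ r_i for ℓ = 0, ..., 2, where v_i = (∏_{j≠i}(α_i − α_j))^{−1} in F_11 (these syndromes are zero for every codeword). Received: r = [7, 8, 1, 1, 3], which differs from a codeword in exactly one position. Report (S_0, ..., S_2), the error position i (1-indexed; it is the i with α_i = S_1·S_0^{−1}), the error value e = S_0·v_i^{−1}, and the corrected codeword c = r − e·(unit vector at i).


S = (2, 4, 8), error at position 4, error magnitude e = 8, c = [7, 8, 1, 4, 3].

Step 1: column multipliers v_i = (∏_{j≠i}(α_i − α_j))^{−1} mod 11.
  i = 1 (α = 7): (7−5)(7−8)(7−2)(7−4) = 2·(−1)·5·3 = −30 ≡ 3, so v_1 = 3^{−1} = 4 (mod 11).
  i = 2 (α = 5): (5−7)(5−8)(5−2)(5−4) = (−2)·(−3)·3·1 = 18 ≡ 7, so v_2 = 7^{−1} = 8 (mod 11).
  i = 3 (α = 8): (8−7)(8−5)(8−2)(8−4) = 1·3·6·4 = 72 ≡ 6, so v_3 = 6^{−1} = 2 (mod 11).
  i = 4 (α = 2): (2−7)(2−5)(2−8)(2−4) = (−5)·(−3)·(−6)·(−2) = 180 ≡ 4, so v_4 = 4^{−1} = 3 (mod 11).
  i = 5 (α = 4): (4−7)(4−5)(4−8)(4−2) = (−3)·(−1)·(−4)·2 = −24 ≡ 9, so v_5 = 9^{−1} = 5 (mod 11).
  v = [4, 8, 2, 3, 5].
Step 2: syndromes of r = [7, 8, 1, 1, 3] (all sums mod 11).
  S_0 = Σ v_i r_i = 4·7 + 8·8 + 2·1 + 3·1 + 5·3 = 112 ≡ 2.
  S_1 = Σ v_i α_i r_i = 4·7·7 + 8·5·8 + 2·8·1 + 3·2·1 + 5·4·3 = 598 ≡ 4.
  α_i^2 mod 11 = [5, 3, 9, 4, 5].
  S_2 = Σ v_i α_i^2 r_i = 4·5·7 + 8·3·8 + 2·9·1 + 3·4·1 + 5·5·3 = 437 ≡ 8.
  S = (2, 4, 8) ≠ 0, so r is not a codeword (an error is present).
Step 3: locate the error. For a single error e at position i, S_ℓ = v_i·e·α_i^ℓ, so α_err = S_1/S_0.
  S_0^{−1} = 2^{−1} = 6 (mod 11), so α_err = 4·6 = 24 ≡ 2 = α_4. Error position i = 4.
  Consistency check: S_2/S_1 = 8·3 = 24 ≡ 2 = α_err ✓ (single-error assumption holds).
Step 4: error magnitude e = S_0/v_4 = S_0·∏_{j≠4}(α_4 − α_j) = 2·4 = 8 ≡ 8 (mod 11).
Step 5: correct position 4: c_4 = r_4 − e = 1 − 8 ≡ 4 (mod 11). Hence c = [7, 8, 1, 4, 3].
  Check: interpolating c through the α_i gives m(x) = 5 + 5·x (degree < 2) with m(α_i) = c_i for every i, so c is indeed a codeword.


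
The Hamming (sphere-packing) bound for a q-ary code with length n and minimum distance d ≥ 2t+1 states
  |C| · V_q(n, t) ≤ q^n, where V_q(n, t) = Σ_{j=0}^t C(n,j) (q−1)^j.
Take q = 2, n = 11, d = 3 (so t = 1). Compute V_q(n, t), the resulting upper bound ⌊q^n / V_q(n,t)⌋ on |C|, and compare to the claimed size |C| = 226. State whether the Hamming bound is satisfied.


V_q(n, t) = 12, q^n = 2048, Hamming bound = 170, |C| = 226 > bound (violated).

Step 1: Compute V_q(n, t) = Σ_{j=0}^1 C(n, j) (q−1)^j.
  j = 0: C(11,0)·(1)^0 = 1·1 = 1.
  j = 1: C(11,1)·(1)^1 = 11·1 = 11.
  V_q(n, t) = 1 + 11 = 12.
Step 2: q^n = 2^11 = 2048.
Step 3: Hamming bound ⌊q^n / V_q(n,t)⌋ = ⌊2048/12⌋ = 170.
Step 4: Compare |C| = 226 to 170: violated.
The claimed |C| lies above the Hamming bound, so no 2-ary code of length 11 with d ≥ 3 can have 226 codewords.


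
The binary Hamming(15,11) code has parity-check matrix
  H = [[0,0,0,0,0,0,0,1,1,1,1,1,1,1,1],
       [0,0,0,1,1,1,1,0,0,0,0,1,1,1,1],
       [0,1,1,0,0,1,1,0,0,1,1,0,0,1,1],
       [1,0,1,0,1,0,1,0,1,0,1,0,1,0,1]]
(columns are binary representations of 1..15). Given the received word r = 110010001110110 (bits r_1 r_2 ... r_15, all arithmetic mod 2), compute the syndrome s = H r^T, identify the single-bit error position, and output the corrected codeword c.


s = (1, 1, 0, 1)^T, error position = 13, corrected codeword c = 110010001110010

Compute s = H r^T mod 2 one row at a time:
  s_1 = 0 + 1 + 1 + 1 + 0 + 1 + 1 + 0 = 5 ≡ 1 (mod 2).
  s_2 = 0 + 1 + 0 + 0 + 0 + 1 + 1 + 0 = 3 ≡ 1 (mod 2).
  s_3 = 1 + 0 + 0 + 0 + 1 + 1 + 1 + 0 = 4 ≡ 0 (mod 2).
  s_4 = 1 + 0 + 1 + 0 + 1 + 1 + 1 + 0 = 5 ≡ 1 (mod 2).
s = (1, 1, 0, 1)^T — this equals column 13 of H (binary 1101), so error is at position 13.
Correct: flip bit 13 of r = 110010001110110 to get c = 110010001110010.


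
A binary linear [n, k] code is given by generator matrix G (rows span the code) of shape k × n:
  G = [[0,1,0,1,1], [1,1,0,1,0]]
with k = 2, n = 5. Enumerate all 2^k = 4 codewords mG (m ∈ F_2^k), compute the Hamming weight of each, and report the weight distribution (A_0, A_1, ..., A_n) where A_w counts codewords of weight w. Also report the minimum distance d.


Weight distribution: A_0 = 1, A_2 = 1, A_3 = 2. Minimum distance d = 2.

Enumerate all 2^2 = 4 messages m ∈ F_2^2.
For each, compute codeword c = mG in F_2^5, then tally its weight.
  m = 00 → c = 00000, weight = 0.
  m = 10 → c = 01011, weight = 3.
  m = 01 → c = 11010, weight = 3.
  m = 11 → c = 10001, weight = 2.
Tally weights:
  weight 0: 1 codewords.
  weight 2: 1 codewords.
  weight 3: 2 codewords.
Minimum distance d = smallest w > 0 with A_w > 0 = 2.
Sanity: Σ A_w = 4 = 2^2 = 4 ✓.


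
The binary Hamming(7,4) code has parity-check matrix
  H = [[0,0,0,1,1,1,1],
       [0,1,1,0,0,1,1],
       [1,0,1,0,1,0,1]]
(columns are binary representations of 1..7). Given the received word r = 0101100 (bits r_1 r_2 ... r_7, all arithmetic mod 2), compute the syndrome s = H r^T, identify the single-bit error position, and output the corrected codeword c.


s = (0, 1, 1)^T, error position = 3, corrected codeword c = 0111100

Compute s = H r^T mod 2 one row at a time:
  s_1 = 1 + 1 + 0 + 0 = 2 ≡ 0 (mod 2).
  s_2 = 1 + 0 + 0 + 0 = 1 ≡ 1 (mod 2).
  s_3 = 0 + 0 + 1 + 0 = 1 ≡ 1 (mod 2).
s = (0, 1, 1)^T — this equals column 3 of H (binary 011), so error is at position 3.
Correct: flip bit 3 of r = 0101100 to get c = 0111100.


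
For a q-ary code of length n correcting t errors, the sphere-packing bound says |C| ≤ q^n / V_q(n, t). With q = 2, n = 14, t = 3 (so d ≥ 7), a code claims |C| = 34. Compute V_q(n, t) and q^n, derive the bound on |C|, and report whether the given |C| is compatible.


V_q(n, t) = 470, q^n = 16384, Hamming bound = 34, |C| = 34 ≤ bound (satisfied).

Step 1: Compute V_q(n, t) = Σ_{j=0}^3 C(n, j) (q−1)^j.
  j = 0: C(14,0)·(1)^0 = 1·1 = 1.
  j = 1: C(14,1)·(1)^1 = 14·1 = 14.
  j = 2: C(14,2)·(1)^2 = 91·1 = 91.
  j = 3: C(14,3)·(1)^3 = 364·1 = 364.
  V_q(n, t) = 1 + 14 + 91 + 364 = 470.
Step 2: q^n = 2^14 = 16384.
Step 3: Hamming bound ⌊q^n / V_q(n,t)⌋ = ⌊16384/470⌋ = 34.
Step 4: Compare |C| = 34 to 34: satisfied.
The claimed |C| lies at the Hamming bound (tight).


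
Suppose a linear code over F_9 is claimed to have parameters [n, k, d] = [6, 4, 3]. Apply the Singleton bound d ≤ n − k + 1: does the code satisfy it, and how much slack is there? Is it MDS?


Singleton RHS = n − k + 1 = 3, slack = 0, bound satisfied, MDS.

Singleton bound: d ≤ n − k + 1.
Here n = 6, k = 4, so n − k + 1 = 3.
Given d = 3, check d ≤ 3: YES.
Slack = (n − k + 1) − d = 0.
The code is MDS (slack = 0).
Description: the claimed parameters are [6, 4, 3]_9; such a code would be MDS (meets Singleton bound).


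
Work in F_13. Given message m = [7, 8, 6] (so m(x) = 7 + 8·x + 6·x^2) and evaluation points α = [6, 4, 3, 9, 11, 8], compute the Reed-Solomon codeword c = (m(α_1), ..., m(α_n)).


c = [11, 5, 7, 6, 2, 0]

Message polynomial: m(x) = 7 + 8·x + 6·x^2 (mod 13).
For each evaluation point α_i, compute m(α_i) mod 13:
  α_1 = 6: Horner steps 6 → 5 → 11, so m(6) = 11.
  α_2 = 4: Horner steps 6 → 6 → 5, so m(4) = 5.
  α_3 = 3: Horner steps 6 → 0 → 7, so m(3) = 7.
  α_4 = 9: Horner steps 6 → 10 → 6, so m(9) = 6.
  α_5 = 11: Horner steps 6 → 9 → 2, so m(11) = 2.
  α_6 = 8: Horner steps 6 → 4 → 0, so m(8) = 0.
Codeword c = [11, 5, 7, 6, 2, 0] ∈ F_13^6.


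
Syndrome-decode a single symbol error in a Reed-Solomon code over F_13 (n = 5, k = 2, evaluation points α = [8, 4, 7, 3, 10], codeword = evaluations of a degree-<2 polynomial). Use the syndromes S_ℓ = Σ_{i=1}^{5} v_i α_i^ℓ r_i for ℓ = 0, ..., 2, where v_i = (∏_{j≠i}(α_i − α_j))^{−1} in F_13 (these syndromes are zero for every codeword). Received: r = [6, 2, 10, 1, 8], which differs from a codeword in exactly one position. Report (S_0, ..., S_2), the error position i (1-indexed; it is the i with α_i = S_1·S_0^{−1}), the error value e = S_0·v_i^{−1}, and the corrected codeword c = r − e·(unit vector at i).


S = (7, 10, 5), error at position 3, error magnitude e = 5, c = [6, 2, 5, 1, 8].

Step 1: column multipliers v_i = (∏_{j≠i}(α_i − α_j))^{−1} mod 13.
  i = 1 (α = 8): (8−4)(8−7)(8−3)(8−10) = 4·1·5·(−2) = −40 ≡ 12, so v_1 = 12^{−1} = 12 (mod 13).
  i = 2 (α = 4): (4−8)(4−7)(4−3)(4−10) = (−4)·(−3)·1·(−6) = −72 ≡ 6, so v_2 = 6^{−1} = 11 (mod 13).
  i = 3 (α = 7): (7−8)(7−4)(7−3)(7−10) = (−1)·3·4·(−3) = 36 ≡ 10, so v_3 = 10^{−1} = 4 (mod 13).
  i = 4 (α = 3): (3−8)(3−4)(3−7)(3−10) = (−5)·(−1)·(−4)·(−7) = 140 ≡ 10, so v_4 = 10^{−1} = 4 (mod 13).
  i = 5 (α = 10): (10−8)(10−4)(10−7)(10−3) = 2·6·3·7 = 252 ≡ 5, so v_5 = 5^{−1} = 8 (mod 13).
  v = [12, 11, 4, 4, 8].
Step 2: syndromes of r = [6, 2, 10, 1, 8] (all sums mod 13).
  S_0 = Σ v_i r_i = 12·6 + 11·2 + 4·10 + 4·1 + 8·8 = 202 ≡ 7.
  S_1 = Σ v_i α_i r_i = 12·8·6 + 11·4·2 + 4·7·10 + 4·3·1 + 8·10·8 = 1596 ≡ 10.
  α_i^2 mod 13 = [12, 3, 10, 9, 9].
  S_2 = Σ v_i α_i^2 r_i = 12·12·6 + 11·3·2 + 4·10·10 + 4·9·1 + 8·9·8 = 1942 ≡ 5.
  S = (7, 10, 5) ≠ 0, so r is not a codeword (an error is present).
Step 3: locate the error. For a single error e at position i, S_ℓ = v_i·e·α_i^ℓ, so α_err = S_1/S_0.
  S_0^{−1} = 7^{−1} = 2 (mod 13), so α_err = 10·2 = 20 ≡ 7 = α_3. Error position i = 3.
  Consistency check: S_2/S_1 = 5·4 = 20 ≡ 7 = α_err ✓ (single-error assumption holds).
Step 4: error magnitude e = S_0/v_3 = S_0·∏_{j≠3}(α_3 − α_j) = 7·10 = 70 ≡ 5 (mod 13).
Step 5: correct position 3: c_3 = r_3 − e = 10 − 5 ≡ 5 (mod 13). Hence c = [6, 2, 5, 1, 8].
  Check: interpolating c through the α_i gives m(x) = 11 + 1·x (degree < 2) with m(α_i) = c_i for every i, so c is indeed a codeword.


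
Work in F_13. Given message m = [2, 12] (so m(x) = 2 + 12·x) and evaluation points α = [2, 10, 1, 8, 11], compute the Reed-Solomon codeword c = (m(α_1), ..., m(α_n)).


c = [0, 5, 1, 7, 4]

Message polynomial: m(x) = 2 + 12·x (mod 13).
For each evaluation point α_i, compute m(α_i) mod 13:
  α_1 = 2: Horner steps 12 → 0, so m(2) = 0.
  α_2 = 10: Horner steps 12 → 5, so m(10) = 5.
  α_3 = 1: Horner steps 12 → 1, so m(1) = 1.
  α_4 = 8: Horner steps 12 → 7, so m(8) = 7.
  α_5 = 11: Horner steps 12 → 4, so m(11) = 4.
Codeword c = [0, 5, 1, 7, 4] ∈ F_13^5.


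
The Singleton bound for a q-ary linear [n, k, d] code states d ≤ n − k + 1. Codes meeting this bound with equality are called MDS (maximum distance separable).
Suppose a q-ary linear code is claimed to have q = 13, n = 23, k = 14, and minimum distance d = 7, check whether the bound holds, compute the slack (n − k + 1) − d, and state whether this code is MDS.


Singleton RHS = n − k + 1 = 10, slack = 3, bound satisfied, not MDS.

Singleton bound: d ≤ n − k + 1.
Here n = 23, k = 14, so n − k + 1 = 10.
Given d = 7, check d ≤ 10: YES.
Slack = (n − k + 1) − d = 3.
The code is NOT MDS (slack = 3 > 0).
Description: the claimed parameters are [23, 14, 7]_13; such a code would be non-MDS.


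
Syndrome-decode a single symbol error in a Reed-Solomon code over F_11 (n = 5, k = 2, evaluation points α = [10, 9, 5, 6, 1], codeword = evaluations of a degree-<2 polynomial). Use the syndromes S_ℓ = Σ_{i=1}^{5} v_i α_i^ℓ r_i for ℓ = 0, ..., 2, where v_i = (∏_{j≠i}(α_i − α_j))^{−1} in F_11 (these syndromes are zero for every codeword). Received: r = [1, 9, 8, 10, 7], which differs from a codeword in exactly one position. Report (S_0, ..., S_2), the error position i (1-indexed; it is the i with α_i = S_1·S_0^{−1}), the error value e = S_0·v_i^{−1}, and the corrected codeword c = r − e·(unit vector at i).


S = (2, 1, 6), error at position 4, error magnitude e = 10, c = [1, 9, 8, 0, 7].

Step 1: column multipliers v_i = (∏_{j≠i}(α_i − α_j))^{−1} mod 11.
  i = 1 (α = 10): (10−9)(10−5)(10−6)(10−1) = 1·5·4·9 = 180 ≡ 4, so v_1 = 4^{−1} = 3 (mod 11).
  i = 2 (α = 9): (9−10)(9−5)(9−6)(9−1) = (−1)·4·3·8 = −96 ≡ 3, so v_2 = 3^{−1} = 4 (mod 11).
  i = 3 (α = 5): (5−10)(5−9)(5−6)(5−1) = (−5)·(−4)·(−1)·4 = −80 ≡ 8, so v_3 = 8^{−1} = 7 (mod 11).
  i = 4 (α = 6): (6−10)(6−9)(6−5)(6−1) = (−4)·(−3)·1·5 = 60 ≡ 5, so v_4 = 5^{−1} = 9 (mod 11).
  i = 5 (α = 1): (1−10)(1−9)(1−5)(1−6) = (−9)·(−8)·(−4)·(−5) = 1440 ≡ 10, so v_5 = 10^{−1} = 10 (mod 11).
  v = [3, 4, 7, 9, 10].
Step 2: syndromes of r = [1, 9, 8, 10, 7] (all sums mod 11).
  S_0 = Σ v_i r_i = 3·1 + 4·9 + 7·8 + 9·10 + 10·7 = 255 ≡ 2.
  S_1 = Σ v_i α_i r_i = 3·10·1 + 4·9·9 + 7·5·8 + 9·6·10 + 10·1·7 = 1244 ≡ 1.
  α_i^2 mod 11 = [1, 4, 3, 3, 1].
  S_2 = Σ v_i α_i^2 r_i = 3·1·1 + 4·4·9 + 7·3·8 + 9·3·10 + 10·1·7 = 655 ≡ 6.
  S = (2, 1, 6) ≠ 0, so r is not a codeword (an error is present).
Step 3: locate the error. For a single error e at position i, S_ℓ = v_i·e·α_i^ℓ, so α_err = S_1/S_0.
  S_0^{−1} = 2^{−1} = 6 (mod 11), so α_err = 1·6 = 6 ≡ 6 = α_4. Error position i = 4.
  Consistency check: S_2/S_1 = 6·1 = 6 ≡ 6 = α_err ✓ (single-error assumption holds).
Step 4: error magnitude e = S_0/v_4 = S_0·∏_{j≠4}(α_4 − α_j) = 2·5 = 10 ≡ 10 (mod 11).
Step 5: correct position 4: c_4 = r_4 − e = 10 − 10 ≡ 0 (mod 11). Hence c = [1, 9, 8, 0, 7].
  Check: interpolating c through the α_i gives m(x) = 4 + 3·x (degree < 2) with m(α_i) = c_i for every i, so c is indeed a codeword.


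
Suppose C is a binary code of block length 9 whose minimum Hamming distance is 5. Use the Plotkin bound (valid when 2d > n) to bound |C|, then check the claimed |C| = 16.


Plotkin bound M ≤ 10; given |C| = 16 > bound (violated).

Check applicability: 2d = 10, n = 9.
2d − n = 1 > 0, so Plotkin applies.
Compute d/(2d−n) = 5/1 ≈ 5.0000.
⌊d/(2d−n)⌋ = 5.
Plotkin bound: M ≤ 2·5 = 10.
Given |C| = 16, check: VIOLATED.
This |C| is above the Plotkin bound, so no binary code with n = 9, d = 5 and 16 codewords exists.


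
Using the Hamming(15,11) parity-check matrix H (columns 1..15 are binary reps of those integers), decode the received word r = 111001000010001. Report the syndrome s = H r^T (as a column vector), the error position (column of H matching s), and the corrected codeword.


s = (0, 0, 1, 0)^T, error position = 2, corrected codeword c = 101001000010001

Compute s = H r^T mod 2 one row at a time:
  s_1 = 0 + 0 + 0 + 1 + 0 + 0 + 0 + 1 = 2 ≡ 0 (mod 2).
  s_2 = 0 + 0 + 1 + 0 + 0 + 0 + 0 + 1 = 2 ≡ 0 (mod 2).
  s_3 = 1 + 1 + 1 + 0 + 0 + 1 + 0 + 1 = 5 ≡ 1 (mod 2).
  s_4 = 1 + 1 + 0 + 0 + 0 + 1 + 0 + 1 = 4 ≡ 0 (mod 2).
s = (0, 0, 1, 0)^T — this equals column 2 of H (binary 0010), so error is at position 2.
Correct: flip bit 2 of r = 111001000010001 to get c = 101001000010001.


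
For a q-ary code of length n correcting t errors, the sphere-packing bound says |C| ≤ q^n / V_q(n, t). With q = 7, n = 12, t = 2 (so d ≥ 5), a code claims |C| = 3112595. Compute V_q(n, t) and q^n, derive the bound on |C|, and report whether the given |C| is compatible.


V_q(n, t) = 2449, q^n = 13841287201, Hamming bound = 5651811, |C| = 3112595 ≤ bound (satisfied).

Step 1: Compute V_q(n, t) = Σ_{j=0}^2 C(n, j) (q−1)^j.
  j = 0: C(12,0)·(6)^0 = 1·1 = 1.
  j = 1: C(12,1)·(6)^1 = 12·6 = 72.
  j = 2: C(12,2)·(6)^2 = 66·36 = 2376.
  V_q(n, t) = 1 + 72 + 2376 = 2449.
Step 2: q^n = 7^12 = 13841287201.
Step 3: Hamming bound ⌊q^n / V_q(n,t)⌋ = ⌊13841287201/2449⌋ = 5651811.
Step 4: Compare |C| = 3112595 to 5651811: satisfied.
The claimed |C| lies below the Hamming bound.


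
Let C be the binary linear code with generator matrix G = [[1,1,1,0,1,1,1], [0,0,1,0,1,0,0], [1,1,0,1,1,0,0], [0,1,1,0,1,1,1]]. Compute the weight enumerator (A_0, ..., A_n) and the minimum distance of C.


Weight distribution: A_0 = 1, A_1 = 1, A_2 = 1, A_3 = 4, A_4 = 5, A_5 = 3, A_6 = 1. Minimum distance d = 1.

Enumerate all 2^4 = 16 messages m ∈ F_2^4.
For each, compute codeword c = mG in F_2^7, then tally its weight.
  m = 0000 → c = 0000000, weight = 0.
  m = 1000 → c = 1110111, weight = 6.
  m = 0100 → c = 0010100, weight = 2.
  m = 1100 → c = 1100011, weight = 4.
  m = 0010 → c = 1101100, weight = 4.
  m = 1010 → c = 0011011, weight = 4.
  m = 0110 → c = 1111000, weight = 4.
  m = 1110 → c = 0001111, weight = 4.
  m = 0001 → c = 0110111, weight = 5.
  m = 1001 → c = 1000000, weight = 1.
  m = 0101 → c = 0100011, weight = 3.
  m = 1101 → c = 1010100, weight = 3.
  m = 0011 → c = 1011011, weight = 5.
  m = 1011 → c = 0101100, weight = 3.
  m = 0111 → c = 1001111, weight = 5.
  m = 1111 → c = 0111000, weight = 3.
Tally weights:
  weight 0: 1 codewords.
  weight 1: 1 codewords.
  weight 2: 1 codewords.
  weight 3: 4 codewords.
  weight 4: 5 codewords.
  weight 5: 3 codewords.
  weight 6: 1 codewords.
Minimum distance d = smallest w > 0 with A_w > 0 = 1.
Sanity: Σ A_w = 16 = 2^4 = 16 ✓.


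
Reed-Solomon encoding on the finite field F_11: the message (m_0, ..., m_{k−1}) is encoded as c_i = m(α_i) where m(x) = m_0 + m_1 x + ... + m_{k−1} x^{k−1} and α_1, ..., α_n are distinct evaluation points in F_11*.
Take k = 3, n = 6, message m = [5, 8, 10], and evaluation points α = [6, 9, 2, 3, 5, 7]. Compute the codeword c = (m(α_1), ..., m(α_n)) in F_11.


c = [6, 7, 6, 9, 9, 1]

Message polynomial: m(x) = 5 + 8·x + 10·x^2 (mod 11).
For each evaluation point α_i, compute m(α_i) mod 11:
  α_1 = 6: Horner steps 10 → 2 → 6, so m(6) = 6.
  α_2 = 9: Horner steps 10 → 10 → 7, so m(9) = 7.
  α_3 = 2: Horner steps 10 → 6 → 6, so m(2) = 6.
  α_4 = 3: Horner steps 10 → 5 → 9, so m(3) = 9.
  α_5 = 5: Horner steps 10 → 3 → 9, so m(5) = 9.
  α_6 = 7: Horner steps 10 → 1 → 1, so m(7) = 1.
Codeword c = [6, 7, 6, 9, 9, 1] ∈ F_11^6.


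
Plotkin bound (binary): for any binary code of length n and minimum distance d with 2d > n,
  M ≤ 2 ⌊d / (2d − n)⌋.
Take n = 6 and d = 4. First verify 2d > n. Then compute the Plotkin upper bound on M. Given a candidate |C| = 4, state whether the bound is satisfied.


Plotkin bound M ≤ 4; given |C| = 4 ≤ bound (satisfied).

Check applicability: 2d = 8, n = 6.
2d − n = 2 > 0, so Plotkin applies.
Compute d/(2d−n) = 4/2 ≈ 2.0000.
⌊d/(2d−n)⌋ = 2.
Plotkin bound: M ≤ 2·2 = 4.
Given |C| = 4, check: satisfied.
This |C| is at the Plotkin bound.


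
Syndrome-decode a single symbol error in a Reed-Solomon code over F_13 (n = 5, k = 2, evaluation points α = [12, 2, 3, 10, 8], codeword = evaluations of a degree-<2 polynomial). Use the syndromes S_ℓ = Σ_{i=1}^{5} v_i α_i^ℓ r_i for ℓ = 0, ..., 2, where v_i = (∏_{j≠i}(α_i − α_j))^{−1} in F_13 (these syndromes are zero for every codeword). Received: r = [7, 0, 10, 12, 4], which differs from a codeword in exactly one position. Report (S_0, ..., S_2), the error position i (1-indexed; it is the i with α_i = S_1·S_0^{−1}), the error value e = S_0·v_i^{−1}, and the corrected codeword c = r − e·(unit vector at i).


S = (6, 12, 11), error at position 2, error magnitude e = 7, c = [7, 6, 10, 12, 4].

Step 1: column multipliers v_i = (∏_{j≠i}(α_i − α_j))^{−1} mod 13.
  i = 1 (α = 12): (12−2)(12−3)(12−10)(12−8) = 10·9·2·4 = 720 ≡ 5, so v_1 = 5^{−1} = 8 (mod 13).
  i = 2 (α = 2): (2−12)(2−3)(2−10)(2−8) = (−10)·(−1)·(−8)·(−6) = 480 ≡ 12, so v_2 = 12^{−1} = 12 (mod 13).
  i = 3 (α = 3): (3−12)(3−2)(3−10)(3−8) = (−9)·1·(−7)·(−5) = −315 ≡ 10, so v_3 = 10^{−1} = 4 (mod 13).
  i = 4 (α = 10): (10−12)(10−2)(10−3)(10−8) = (−2)·8·7·2 = −224 ≡ 10, so v_4 = 10^{−1} = 4 (mod 13).
  i = 5 (α = 8): (8−12)(8−2)(8−3)(8−10) = (−4)·6·5·(−2) = 240 ≡ 6, so v_5 = 6^{−1} = 11 (mod 13).
  v = [8, 12, 4, 4, 11].
Step 2: syndromes of r = [7, 0, 10, 12, 4] (all sums mod 13).
  S_0 = Σ v_i r_i = 8·7 + 12·0 + 4·10 + 4·12 + 11·4 = 188 ≡ 6.
  S_1 = Σ v_i α_i r_i = 8·12·7 + 12·2·0 + 4·3·10 + 4·10·12 + 11·8·4 = 1624 ≡ 12.
  α_i^2 mod 13 = [1, 4, 9, 9, 12].
  S_2 = Σ v_i α_i^2 r_i = 8·1·7 + 12·4·0 + 4·9·10 + 4·9·12 + 11·12·4 = 1376 ≡ 11.
  S = (6, 12, 11) ≠ 0, so r is not a codeword (an error is present).
Step 3: locate the error. For a single error e at position i, S_ℓ = v_i·e·α_i^ℓ, so α_err = S_1/S_0.
  S_0^{−1} = 6^{−1} = 11 (mod 13), so α_err = 12·11 = 132 ≡ 2 = α_2. Error position i = 2.
  Consistency check: S_2/S_1 = 11·12 = 132 ≡ 2 = α_err ✓ (single-error assumption holds).
Step 4: error magnitude e = S_0/v_2 = S_0·∏_{j≠2}(α_2 − α_j) = 6·12 = 72 ≡ 7 (mod 13).
Step 5: correct position 2: c_2 = r_2 − e = 0 − 7 ≡ 6 (mod 13). Hence c = [7, 6, 10, 12, 4].
  Check: interpolating c through the α_i gives m(x) = 11 + 4·x (degree < 2) with m(α_i) = c_i for every i, so c is indeed a codeword.


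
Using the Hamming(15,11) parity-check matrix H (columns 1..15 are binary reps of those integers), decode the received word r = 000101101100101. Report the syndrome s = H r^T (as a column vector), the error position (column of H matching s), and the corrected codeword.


s = (0, 1, 0, 0)^T, error position = 4, corrected codeword c = 000001101100101

Compute s = H r^T mod 2 one row at a time:
  s_1 = 0 + 1 + 1 + 0 + 0 + 1 + 0 + 1 = 4 ≡ 0 (mod 2).
  s_2 = 1 + 0 + 1 + 1 + 0 + 1 + 0 + 1 = 5 ≡ 1 (mod 2).
  s_3 = 0 + 0 + 1 + 1 + 1 + 0 + 0 + 1 = 4 ≡ 0 (mod 2).
  s_4 = 0 + 0 + 0 + 1 + 1 + 0 + 1 + 1 = 4 ≡ 0 (mod 2).
s = (0, 1, 0, 0)^T — this equals column 4 of H (binary 0100), so error is at position 4.
Correct: flip bit 4 of r = 000101101100101 to get c = 000001101100101.


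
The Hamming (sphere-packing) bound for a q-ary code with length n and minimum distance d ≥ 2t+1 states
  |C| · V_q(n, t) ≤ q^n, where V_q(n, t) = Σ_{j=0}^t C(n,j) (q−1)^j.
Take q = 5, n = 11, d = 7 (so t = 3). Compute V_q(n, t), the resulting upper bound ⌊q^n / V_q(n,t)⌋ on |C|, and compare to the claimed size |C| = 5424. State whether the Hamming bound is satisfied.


V_q(n, t) = 11485, q^n = 48828125, Hamming bound = 4251, |C| = 5424 > bound (violated).

Step 1: Compute V_q(n, t) = Σ_{j=0}^3 C(n, j) (q−1)^j.
  j = 0: C(11,0)·(4)^0 = 1·1 = 1.
  j = 1: C(11,1)·(4)^1 = 11·4 = 44.
  j = 2: C(11,2)·(4)^2 = 55·16 = 880.
  j = 3: C(11,3)·(4)^3 = 165·64 = 10560.
  V_q(n, t) = 1 + 44 + 880 + 10560 = 11485.
Step 2: q^n = 5^11 = 48828125.
Step 3: Hamming bound ⌊q^n / V_q(n,t)⌋ = ⌊48828125/11485⌋ = 4251.
Step 4: Compare |C| = 5424 to 4251: violated.
The claimed |C| lies above the Hamming bound, so no 5-ary code of length 11 with d ≥ 7 can have 5424 codewords.


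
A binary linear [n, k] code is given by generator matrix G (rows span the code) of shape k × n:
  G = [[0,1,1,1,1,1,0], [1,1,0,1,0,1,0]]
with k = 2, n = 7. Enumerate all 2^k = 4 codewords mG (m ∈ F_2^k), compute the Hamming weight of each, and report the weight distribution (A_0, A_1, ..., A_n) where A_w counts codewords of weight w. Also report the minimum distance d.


Weight distribution: A_0 = 1, A_3 = 1, A_4 = 1, A_5 = 1. Minimum distance d = 3.

Enumerate all 2^2 = 4 messages m ∈ F_2^2.
For each, compute codeword c = mG in F_2^7, then tally its weight.
  m = 00 → c = 0000000, weight = 0.
  m = 10 → c = 0111110, weight = 5.
  m = 01 → c = 1101010, weight = 4.
  m = 11 → c = 1010100, weight = 3.
Tally weights:
  weight 0: 1 codewords.
  weight 3: 1 codewords.
  weight 4: 1 codewords.
  weight 5: 1 codewords.
Minimum distance d = smallest w > 0 with A_w > 0 = 3.
Sanity: Σ A_w = 4 = 2^2 = 4 ✓.


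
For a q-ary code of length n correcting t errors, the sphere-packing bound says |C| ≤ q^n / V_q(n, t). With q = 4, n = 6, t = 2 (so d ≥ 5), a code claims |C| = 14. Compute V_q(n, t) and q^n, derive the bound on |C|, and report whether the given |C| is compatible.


V_q(n, t) = 154, q^n = 4096, Hamming bound = 26, |C| = 14 ≤ bound (satisfied).

Step 1: Compute V_q(n, t) = Σ_{j=0}^2 C(n, j) (q−1)^j.
  j = 0: C(6,0)·(3)^0 = 1·1 = 1.
  j = 1: C(6,1)·(3)^1 = 6·3 = 18.
  j = 2: C(6,2)·(3)^2 = 15·9 = 135.
  V_q(n, t) = 1 + 18 + 135 = 154.
Step 2: q^n = 4^6 = 4096.
Step 3: Hamming bound ⌊q^n / V_q(n,t)⌋ = ⌊4096/154⌋ = 26.
Step 4: Compare |C| = 14 to 26: satisfied.
The claimed |C| lies below the Hamming bound.


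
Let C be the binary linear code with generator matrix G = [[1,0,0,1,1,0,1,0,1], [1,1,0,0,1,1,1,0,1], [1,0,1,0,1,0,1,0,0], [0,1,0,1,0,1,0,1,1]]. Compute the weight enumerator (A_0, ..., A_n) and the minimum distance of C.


Weight distribution: A_0 = 1, A_2 = 1, A_3 = 3, A_4 = 3, A_5 = 3, A_6 = 3, A_7 = 1, A_9 = 1. Minimum distance d = 2.

Enumerate all 2^4 = 16 messages m ∈ F_2^4.
For each, compute codeword c = mG in F_2^9, then tally its weight.
  m = 0000 → c = 000000000, weight = 0.
  m = 1000 → c = 100110101, weight = 5.
  m = 0100 → c = 110011101, weight = 6.
  m = 1100 → c = 010101000, weight = 3.
  m = 0010 → c = 101010100, weight = 4.
  m = 1010 → c = 001100001, weight = 3.
  m = 0110 → c = 011001001, weight = 4.
  m = 1110 → c = 111111100, weight = 7.
  m = 0001 → c = 010101011, weight = 5.
  m = 1001 → c = 110011110, weight = 6.
  m = 0101 → c = 100110110, weight = 5.
  m = 1101 → c = 000000011, weight = 2.
  m = 0011 → c = 111111111, weight = 9.
  m = 1011 → c = 011001010, weight = 4.
  m = 0111 → c = 001100010, weight = 3.
  m = 1111 → c = 101010111, weight = 6.
Tally weights:
  weight 0: 1 codewords.
  weight 2: 1 codewords.
  weight 3: 3 codewords.
  weight 4: 3 codewords.
  weight 5: 3 codewords.
  weight 6: 3 codewords.
  weight 7: 1 codewords.
  weight 9: 1 codewords.
Minimum distance d = smallest w > 0 with A_w > 0 = 2.
Sanity: Σ A_w = 16 = 2^4 = 16 ✓.


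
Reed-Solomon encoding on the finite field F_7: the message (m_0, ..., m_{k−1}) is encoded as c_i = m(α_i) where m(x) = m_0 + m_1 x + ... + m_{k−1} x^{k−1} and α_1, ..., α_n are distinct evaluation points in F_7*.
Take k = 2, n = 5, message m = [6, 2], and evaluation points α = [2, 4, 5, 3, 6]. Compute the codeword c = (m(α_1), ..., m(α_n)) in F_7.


c = [3, 0, 2, 5, 4]

Message polynomial: m(x) = 6 + 2·x (mod 7).
For each evaluation point α_i, compute m(α_i) mod 7:
  α_1 = 2: Horner steps 2 → 3, so m(2) = 3.
  α_2 = 4: Horner steps 2 → 0, so m(4) = 0.
  α_3 = 5: Horner steps 2 → 2, so m(5) = 2.
  α_4 = 3: Horner steps 2 → 5, so m(3) = 5.
  α_5 = 6: Horner steps 2 → 4, so m(6) = 4.
Codeword c = [3, 0, 2, 5, 4] ∈ F_7^5.


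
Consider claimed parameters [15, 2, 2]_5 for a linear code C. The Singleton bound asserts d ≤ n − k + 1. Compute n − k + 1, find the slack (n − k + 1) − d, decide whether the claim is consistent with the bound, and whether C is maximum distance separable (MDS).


Singleton RHS = n − k + 1 = 14, slack = 12, bound satisfied, not MDS.

Singleton bound: d ≤ n − k + 1.
Here n = 15, k = 2, so n − k + 1 = 14.
Given d = 2, check d ≤ 14: YES.
Slack = (n − k + 1) − d = 12.
The code is NOT MDS (slack = 12 > 0).
Description: the claimed parameters are [15, 2, 2]_5; such a code would be non-MDS.


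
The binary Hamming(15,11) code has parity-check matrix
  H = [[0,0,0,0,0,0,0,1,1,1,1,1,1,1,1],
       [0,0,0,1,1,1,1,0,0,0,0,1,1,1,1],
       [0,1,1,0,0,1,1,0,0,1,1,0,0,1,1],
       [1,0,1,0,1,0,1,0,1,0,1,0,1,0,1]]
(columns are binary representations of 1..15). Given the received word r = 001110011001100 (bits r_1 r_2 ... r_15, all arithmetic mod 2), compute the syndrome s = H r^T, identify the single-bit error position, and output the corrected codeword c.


s = (0, 0, 1, 0)^T, error position = 2, corrected codeword c = 011110011001100

Compute s = H r^T mod 2 one row at a time:
  s_1 = 1 + 1 + 0 + 0 + 1 + 1 + 0 + 0 = 4 ≡ 0 (mod 2).
  s_2 = 1 + 1 + 0 + 0 + 1 + 1 + 0 + 0 = 4 ≡ 0 (mod 2).
  s_3 = 0 + 1 + 0 + 0 + 0 + 0 + 0 + 0 = 1 ≡ 1 (mod 2).
  s_4 = 0 + 1 + 1 + 0 + 1 + 0 + 1 + 0 = 4 ≡ 0 (mod 2).
s = (0, 0, 1, 0)^T — this equals column 2 of H (binary 0010), so error is at position 2.
Correct: flip bit 2 of r = 001110011001100 to get c = 011110011001100.


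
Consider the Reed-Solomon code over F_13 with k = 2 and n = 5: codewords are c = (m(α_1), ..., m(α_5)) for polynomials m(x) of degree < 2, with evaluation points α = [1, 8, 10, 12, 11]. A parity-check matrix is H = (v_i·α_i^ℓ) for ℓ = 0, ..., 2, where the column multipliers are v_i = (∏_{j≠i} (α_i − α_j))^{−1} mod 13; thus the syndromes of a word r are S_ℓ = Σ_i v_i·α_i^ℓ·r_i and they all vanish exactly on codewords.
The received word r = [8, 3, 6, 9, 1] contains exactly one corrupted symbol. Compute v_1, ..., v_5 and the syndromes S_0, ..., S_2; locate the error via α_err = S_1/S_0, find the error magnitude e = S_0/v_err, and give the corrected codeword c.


S = (9, 9, 9), error at position 1, error magnitude e = 9, c = [12, 3, 6, 9, 1].

Step 1: column multipliers v_i = (∏_{j≠i}(α_i − α_j))^{−1} mod 13.
  i = 1 (α = 1): (1−8)(1−10)(1−12)(1−11) = (−7)·(−9)·(−11)·(−10) = 6930 ≡ 1, so v_1 = 1^{−1} = 1 (mod 13).
  i = 2 (α = 8): (8−1)(8−10)(8−12)(8−11) = 7·(−2)·(−4)·(−3) = −168 ≡ 1, so v_2 = 1^{−1} = 1 (mod 13).
  i = 3 (α = 10): (10−1)(10−8)(10−12)(10−11) = 9·2·(−2)·(−1) = 36 ≡ 10, so v_3 = 10^{−1} = 4 (mod 13).
  i = 4 (α = 12): (12−1)(12−8)(12−10)(12−11) = 11·4·2·1 = 88 ≡ 10, so v_4 = 10^{−1} = 4 (mod 13).
  i = 5 (α = 11): (11−1)(11−8)(11−10)(11−12) = 10·3·1·(−1) = −30 ≡ 9, so v_5 = 9^{−1} = 3 (mod 13).
  v = [1, 1, 4, 4, 3].
Step 2: syndromes of r = [8, 3, 6, 9, 1] (all sums mod 13).
  S_0 = Σ v_i r_i = 1·8 + 1·3 + 4·6 + 4·9 + 3·1 = 74 ≡ 9.
  S_1 = Σ v_i α_i r_i = 1·1·8 + 1·8·3 + 4·10·6 + 4·12·9 + 3·11·1 = 737 ≡ 9.
  α_i^2 mod 13 = [1, 12, 9, 1, 4].
  S_2 = Σ v_i α_i^2 r_i = 1·1·8 + 1·12·3 + 4·9·6 + 4·1·9 + 3·4·1 = 308 ≡ 9.
  S = (9, 9, 9) ≠ 0, so r is not a codeword (an error is present).
Step 3: locate the error. For a single error e at position i, S_ℓ = v_i·e·α_i^ℓ, so α_err = S_1/S_0.
  S_0^{−1} = 9^{−1} = 3 (mod 13), so α_err = 9·3 = 27 ≡ 1 = α_1. Error position i = 1.
  Consistency check: S_2/S_1 = 9·3 = 27 ≡ 1 = α_err ✓ (single-error assumption holds).
Step 4: error magnitude e = S_0/v_1 = S_0·∏_{j≠1}(α_1 − α_j) = 9·1 = 9 ≡ 9 (mod 13).
Step 5: correct position 1: c_1 = r_1 − e = 8 − 9 ≡ 12 (mod 13). Hence c = [12, 3, 6, 9, 1].
  Check: interpolating c through the α_i gives m(x) = 4 + 8·x (degree < 2) with m(α_i) = c_i for every i, so c is indeed a codeword.


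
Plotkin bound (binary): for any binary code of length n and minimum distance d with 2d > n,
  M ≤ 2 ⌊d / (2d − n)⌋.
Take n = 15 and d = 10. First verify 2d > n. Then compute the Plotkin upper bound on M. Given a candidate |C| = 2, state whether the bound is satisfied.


Plotkin bound M ≤ 4; given |C| = 2 ≤ bound (satisfied).

Check applicability: 2d = 20, n = 15.
2d − n = 5 > 0, so Plotkin applies.
Compute d/(2d−n) = 10/5 ≈ 2.0000.
⌊d/(2d−n)⌋ = 2.
Plotkin bound: M ≤ 2·2 = 4.
Given |C| = 2, check: satisfied.
This |C| is below the Plotkin bound.


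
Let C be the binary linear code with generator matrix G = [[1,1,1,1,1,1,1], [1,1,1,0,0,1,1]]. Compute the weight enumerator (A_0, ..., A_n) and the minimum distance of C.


Weight distribution: A_0 = 1, A_2 = 1, A_5 = 1, A_7 = 1. Minimum distance d = 2.

Enumerate all 2^2 = 4 messages m ∈ F_2^2.
For each, compute codeword c = mG in F_2^7, then tally its weight.
  m = 00 → c = 0000000, weight = 0.
  m = 10 → c = 1111111, weight = 7.
  m = 01 → c = 1110011, weight = 5.
  m = 11 → c = 0001100, weight = 2.
Tally weights:
  weight 0: 1 codewords.
  weight 2: 1 codewords.
  weight 5: 1 codewords.
  weight 7: 1 codewords.
Minimum distance d = smallest w > 0 with A_w > 0 = 2.
Sanity: Σ A_w = 4 = 2^2 = 4 ✓.


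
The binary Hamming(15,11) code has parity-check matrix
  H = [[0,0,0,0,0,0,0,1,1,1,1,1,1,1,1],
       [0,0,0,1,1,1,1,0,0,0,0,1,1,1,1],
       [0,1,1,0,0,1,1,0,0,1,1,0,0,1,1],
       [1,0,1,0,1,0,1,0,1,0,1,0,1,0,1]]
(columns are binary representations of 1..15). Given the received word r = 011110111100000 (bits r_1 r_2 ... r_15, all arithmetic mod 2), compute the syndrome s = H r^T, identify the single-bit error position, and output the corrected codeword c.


s = (1, 1, 0, 0)^T, error position = 12, corrected codeword c = 011110111101000

Compute s = H r^T mod 2 one row at a time:
  s_1 = 1 + 1 + 1 + 0 + 0 + 0 + 0 + 0 = 3 ≡ 1 (mod 2).
  s_2 = 1 + 1 + 0 + 1 + 0 + 0 + 0 + 0 = 3 ≡ 1 (mod 2).
  s_3 = 1 + 1 + 0 + 1 + 1 + 0 + 0 + 0 = 4 ≡ 0 (mod 2).
  s_4 = 0 + 1 + 1 + 1 + 1 + 0 + 0 + 0 = 4 ≡ 0 (mod 2).
s = (1, 1, 0, 0)^T — this equals column 12 of H (binary 1100), so error is at position 12.
Correct: flip bit 12 of r = 011110111100000 to get c = 011110111101000.


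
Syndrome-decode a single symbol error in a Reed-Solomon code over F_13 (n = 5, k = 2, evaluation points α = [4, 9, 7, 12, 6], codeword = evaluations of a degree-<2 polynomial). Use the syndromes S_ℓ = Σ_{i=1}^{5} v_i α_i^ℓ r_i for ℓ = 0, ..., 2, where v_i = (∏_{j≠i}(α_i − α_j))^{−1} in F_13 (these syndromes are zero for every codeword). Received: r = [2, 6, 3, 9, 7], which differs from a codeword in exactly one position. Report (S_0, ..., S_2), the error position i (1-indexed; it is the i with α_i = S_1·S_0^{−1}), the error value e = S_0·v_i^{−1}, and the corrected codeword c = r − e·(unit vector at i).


S = (11, 8, 7), error at position 2, error magnitude e = 11, c = [2, 8, 3, 9, 7].

Step 1: column multipliers v_i = (∏_{j≠i}(α_i − α_j))^{−1} mod 13.
  i = 1 (α = 4): (4−9)(4−7)(4−12)(4−6) = (−5)·(−3)·(−8)·(−2) = 240 ≡ 6, so v_1 = 6^{−1} = 11 (mod 13).
  i = 2 (α = 9): (9−4)(9−7)(9−12)(9−6) = 5·2·(−3)·3 = −90 ≡ 1, so v_2 = 1^{−1} = 1 (mod 13).
  i = 3 (α = 7): (7−4)(7−9)(7−12)(7−6) = 3·(−2)·(−5)·1 = 30 ≡ 4, so v_3 = 4^{−1} = 10 (mod 13).
  i = 4 (α = 12): (12−4)(12−9)(12−7)(12−6) = 8·3·5·6 = 720 ≡ 5, so v_4 = 5^{−1} = 8 (mod 13).
  i = 5 (α = 6): (6−4)(6−9)(6−7)(6−12) = 2·(−3)·(−1)·(−6) = −36 ≡ 3, so v_5 = 3^{−1} = 9 (mod 13).
  v = [11, 1, 10, 8, 9].
Step 2: syndromes of r = [2, 6, 3, 9, 7] (all sums mod 13).
  S_0 = Σ v_i r_i = 11·2 + 1·6 + 10·3 + 8·9 + 9·7 = 193 ≡ 11.
  S_1 = Σ v_i α_i r_i = 11·4·2 + 1·9·6 + 10·7·3 + 8·12·9 + 9·6·7 = 1594 ≡ 8.
  α_i^2 mod 13 = [3, 3, 10, 1, 10].
  S_2 = Σ v_i α_i^2 r_i = 11·3·2 + 1·3·6 + 10·10·3 + 8·1·9 + 9·10·7 = 1086 ≡ 7.
  S = (11, 8, 7) ≠ 0, so r is not a codeword (an error is present).
Step 3: locate the error. For a single error e at position i, S_ℓ = v_i·e·α_i^ℓ, so α_err = S_1/S_0.
  S_0^{−1} = 11^{−1} = 6 (mod 13), so α_err = 8·6 = 48 ≡ 9 = α_2. Error position i = 2.
  Consistency check: S_2/S_1 = 7·5 = 35 ≡ 9 = α_err ✓ (single-error assumption holds).
Step 4: error magnitude e = S_0/v_2 = S_0·∏_{j≠2}(α_2 − α_j) = 11·1 = 11 ≡ 11 (mod 13).
Step 5: correct position 2: c_2 = r_2 − e = 6 − 11 ≡ 8 (mod 13). Hence c = [2, 8, 3, 9, 7].
  Check: interpolating c through the α_i gives m(x) = 5 + 9·x (degree < 2) with m(α_i) = c_i for every i, so c is indeed a codeword.
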